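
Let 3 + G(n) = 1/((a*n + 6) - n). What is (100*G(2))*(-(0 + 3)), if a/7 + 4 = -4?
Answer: 8125/9 ≈ 902.78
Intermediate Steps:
a = -56 (a = -28 + 7*(-4) = -28 - 28 = -56)
G(n) = -3 + 1/(6 - 57*n) (G(n) = -3 + 1/((-56*n + 6) - n) = -3 + 1/((6 - 56*n) - n) = -3 + 1/(6 - 57*n))
(100*G(2))*(-(0 + 3)) = (100*((17 - 171*2)/(3*(-2 + 19*2))))*(-(0 + 3)) = (100*((17 - 342)/(3*(-2 + 38))))*(-1*3) = (100*((1/3)*(-325)/36))*(-3) = (100*((1/3)*(1/36)*(-325)))*(-3) = (100*(-325/108))*(-3) = -8125/27*(-3) = 8125/9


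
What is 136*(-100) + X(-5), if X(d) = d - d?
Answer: -13600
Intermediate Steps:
X(d) = 0
136*(-100) + X(-5) = 136*(-100) + 0 = -13600 + 0 = -13600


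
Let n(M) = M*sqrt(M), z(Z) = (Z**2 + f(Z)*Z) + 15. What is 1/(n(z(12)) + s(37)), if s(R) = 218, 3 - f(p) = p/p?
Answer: -218/6080963 + 183*sqrt(183)/6080963 ≈ 0.00037125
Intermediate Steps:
f(p) = 2 (f(p) = 3 - p/p = 3 - 1*1 = 3 - 1 = 2)
z(Z) = 15 + Z**2 + 2*Z (z(Z) = (Z**2 + 2*Z) + 15 = 15 + Z**2 + 2*Z)
n(M) = M**(3/2)
1/(n(z(12)) + s(37)) = 1/((15 + 12**2 + 2*12)**(3/2) + 218) = 1/((15 + 144 + 24)**(3/2) + 218) = 1/(183**(3/2) + 218) = 1/(183*sqrt(183) + 218) = 1/(218 + 183*sqrt(183))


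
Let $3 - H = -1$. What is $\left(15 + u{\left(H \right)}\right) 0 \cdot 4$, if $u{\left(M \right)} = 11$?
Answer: $0$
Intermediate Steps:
$H = 4$ ($H = 3 - -1 = 3 + 1 = 4$)
$\left(15 + u{\left(H \right)}\right) 0 \cdot 4 = \left(15 + 11\right) 0 \cdot 4 = 26 \cdot 0 = 0$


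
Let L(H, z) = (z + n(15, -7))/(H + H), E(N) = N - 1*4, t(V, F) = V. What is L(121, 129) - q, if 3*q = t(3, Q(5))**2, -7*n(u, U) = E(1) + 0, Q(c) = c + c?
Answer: -2088/847 ≈ -2.4652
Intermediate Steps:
Q(c) = 2*c
E(N) = -4 + N (E(N) = N - 4 = -4 + N)
n(u, U) = 3/7 (n(u, U) = -((-4 + 1) + 0)/7 = -(-3 + 0)/7 = -1/7*(-3) = 3/7)
L(H, z) = (3/7 + z)/(2*H) (L(H, z) = (z + 3/7)/(H + H) = (3/7 + z)/((2*H)) = (3/7 + z)*(1/(2*H)) = (3/7 + z)/(2*H))
q = 3 (q = (1/3)*3**2 = (1/3)*9 = 3)
L(121, 129) - q = (1/14)*(3 + 7*129)/121 - 1*3 = (1/14)*(1/121)*(3 + 903) - 3 = (1/14)*(1/121)*906 - 3 = 453/847 - 3 = -2088/847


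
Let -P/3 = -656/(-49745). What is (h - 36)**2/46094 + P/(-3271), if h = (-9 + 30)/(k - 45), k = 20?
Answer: 27615797822139/937528308016250 ≈ 0.029456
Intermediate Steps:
h = -21/25 (h = (-9 + 30)/(20 - 45) = 21/(-25) = 21*(-1/25) = -21/25 ≈ -0.84000)
P = -1968/49745 (P = -(-1968)/(-49745) = -(-1968)*(-1)/49745 = -3*656/49745 = -1968/49745 ≈ -0.039562)
(h - 36)**2/46094 + P/(-3271) = (-21/25 - 36)**2/46094 - 1968/49745/(-3271) = (-921/25)**2*(1/46094) - 1968/49745*(-1/3271) = (848241/625)*(1/46094) + 1968/162715895 = 848241/28808750 + 1968/162715895 = 27615797822139/937528308016250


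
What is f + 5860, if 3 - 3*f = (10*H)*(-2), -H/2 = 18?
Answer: 5621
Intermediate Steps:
H = -36 (H = -2*18 = -36)
f = -239 (f = 1 - 10*(-36)*(-2)/3 = 1 - (-120)*(-2) = 1 - ⅓*720 = 1 - 240 = -239)
f + 5860 = -239 + 5860 = 5621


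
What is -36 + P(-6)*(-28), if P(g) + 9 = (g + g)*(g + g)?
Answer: -3816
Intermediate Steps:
P(g) = -9 + 4*g**2 (P(g) = -9 + (g + g)*(g + g) = -9 + (2*g)*(2*g) = -9 + 4*g**2)
-36 + P(-6)*(-28) = -36 + (-9 + 4*(-6)**2)*(-28) = -36 + (-9 + 4*36)*(-28) = -36 + (-9 + 144)*(-28) = -36 + 135*(-28) = -36 - 3780 = -3816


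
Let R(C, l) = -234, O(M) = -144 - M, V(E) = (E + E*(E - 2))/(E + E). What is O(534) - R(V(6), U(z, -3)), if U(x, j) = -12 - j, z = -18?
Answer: -444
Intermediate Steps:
V(E) = (E + E*(-2 + E))/(2*E) (V(E) = (E + E*(-2 + E))/((2*E)) = (E + E*(-2 + E))*(1/(2*E)) = (E + E*(-2 + E))/(2*E))
O(534) - R(V(6), U(z, -3)) = (-144 - 1*534) - 1*(-234) = (-144 - 534) + 234 = -678 + 234 = -444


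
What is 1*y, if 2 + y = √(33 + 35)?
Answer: -2 + 2*√17 ≈ 6.2462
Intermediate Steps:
y = -2 + 2*√17 (y = -2 + √(33 + 35) = -2 + √68 = -2 + 2*√17 ≈ 6.2462)
1*y = 1*(-2 + 2*√17) = -2 + 2*√17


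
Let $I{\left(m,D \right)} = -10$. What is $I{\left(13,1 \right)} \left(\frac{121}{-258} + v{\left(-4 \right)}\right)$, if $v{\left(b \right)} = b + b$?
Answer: $\frac{10925}{129} \approx 84.69$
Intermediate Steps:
$v{\left(b \right)} = 2 b$
$I{\left(13,1 \right)} \left(\frac{121}{-258} + v{\left(-4 \right)}\right) = - 10 \left(\frac{121}{-258} + 2 \left(-4\right)\right) = - 10 \left(121 \left(- \frac{1}{258}\right) - 8\right) = - 10 \left(- \frac{121}{258} - 8\right) = \left(-10\right) \left(- \frac{2185}{258}\right) = \frac{10925}{129}$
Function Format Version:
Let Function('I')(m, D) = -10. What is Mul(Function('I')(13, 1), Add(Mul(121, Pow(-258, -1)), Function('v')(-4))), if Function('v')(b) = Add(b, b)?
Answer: Rational(10925, 129) ≈ 84.690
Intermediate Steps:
Function('v')(b) = Mul(2, b)
Mul(Function('I')(13, 1), Add(Mul(121, Pow(-258, -1)), Function('v')(-4))) = Mul(-10, Add(Mul(121, Pow(-258, -1)), Mul(2, -4))) = Mul(-10, Add(Mul(121, Rational(-1, 258)), -8)) = Mul(-10, Add(Rational(-121, 258), -8)) = Mul(-10, Rational(-2185, 258)) = Rational(10925, 129)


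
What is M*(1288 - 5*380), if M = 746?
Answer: -456552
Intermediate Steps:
M*(1288 - 5*380) = 746*(1288 - 5*380) = 746*(1288 - 1900) = 746*(-612) = -456552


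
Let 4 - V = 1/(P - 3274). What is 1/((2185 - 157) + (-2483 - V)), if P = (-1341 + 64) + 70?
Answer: -4481/2056780 ≈ -0.0021786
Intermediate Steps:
P = -1207 (P = -1277 + 70 = -1207)
V = 17925/4481 (V = 4 - 1/(-1207 - 3274) = 4 - 1/(-4481) = 4 - 1*(-1/4481) = 4 + 1/4481 = 17925/4481 ≈ 4.0002)
1/((2185 - 157) + (-2483 - V)) = 1/((2185 - 157) + (-2483 - 1*17925/4481)) = 1/(2028 + (-2483 - 17925/4481)) = 1/(2028 - 11144248/4481) = 1/(-2056780/4481) = -4481/2056780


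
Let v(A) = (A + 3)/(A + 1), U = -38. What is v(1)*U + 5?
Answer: -71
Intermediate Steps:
v(A) = (3 + A)/(1 + A)
v(1)*U + 5 = ((3 + 1)/(1 + 1))*(-38) + 5 = (4/2)*(-38) + 5 = ((½)*4)*(-38) + 5 = 2*(-38) + 5 = -76 + 5 = -71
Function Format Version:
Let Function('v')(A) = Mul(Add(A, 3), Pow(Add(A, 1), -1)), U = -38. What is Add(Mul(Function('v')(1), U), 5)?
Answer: -71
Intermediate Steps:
Function('v')(A) = Mul(Pow(Add(1, A), -1), Add(3, A)) (Function('v')(A) = Mul(Add(3, A), Pow(Add(1, A), -1)) = Mul(Pow(Add(1, A), -1), Add(3, A)))
Add(Mul(Function('v')(1), U), 5) = Add(Mul(Mul(Pow(Add(1, 1), -1), Add(3, 1)), -38), 5) = Add(Mul(Mul(Pow(2, -1), 4), -38), 5) = Add(Mul(Mul(Rational(1, 2), 4), -38), 5) = Add(Mul(2, -38), 5) = Add(-76, 5) = -71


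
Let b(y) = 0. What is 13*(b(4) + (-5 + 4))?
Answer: -13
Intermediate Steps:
13*(b(4) + (-5 + 4)) = 13*(0 + (-5 + 4)) = 13*(0 - 1) = 13*(-1) = -13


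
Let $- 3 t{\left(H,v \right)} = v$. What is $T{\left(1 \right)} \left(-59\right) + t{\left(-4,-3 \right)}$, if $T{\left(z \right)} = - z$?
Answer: $60$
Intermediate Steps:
$t{\left(H,v \right)} = - \frac{v}{3}$
$T{\left(1 \right)} \left(-59\right) + t{\left(-4,-3 \right)} = \left(-1\right) 1 \left(-59\right) - -1 = \left(-1\right) \left(-59\right) + 1 = 59 + 1 = 60$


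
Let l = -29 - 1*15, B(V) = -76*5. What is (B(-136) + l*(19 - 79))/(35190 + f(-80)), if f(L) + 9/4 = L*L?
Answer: 9040/166351 ≈ 0.054343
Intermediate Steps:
B(V) = -380
l = -44 (l = -29 - 15 = -44)
f(L) = -9/4 + L² (f(L) = -9/4 + L*L = -9/4 + L²)
(B(-136) + l*(19 - 79))/(35190 + f(-80)) = (-380 - 44*(19 - 79))/(35190 + (-9/4 + (-80)²)) = (-380 - 44*(-60))/(35190 + (-9/4 + 6400)) = (-380 + 2640)/(35190 + 25591/4) = 2260/(166351/4) = 2260*(4/166351) = 9040/166351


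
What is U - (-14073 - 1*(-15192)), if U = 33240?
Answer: 32121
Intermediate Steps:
U - (-14073 - 1*(-15192)) = 33240 - (-14073 - 1*(-15192)) = 33240 - (-14073 + 15192) = 33240 - 1*1119 = 33240 - 1119 = 32121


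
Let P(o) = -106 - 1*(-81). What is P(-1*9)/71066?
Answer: -25/71066 ≈ -0.00035179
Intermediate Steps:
P(o) = -25 (P(o) = -106 + 81 = -25)
P(-1*9)/71066 = -25/71066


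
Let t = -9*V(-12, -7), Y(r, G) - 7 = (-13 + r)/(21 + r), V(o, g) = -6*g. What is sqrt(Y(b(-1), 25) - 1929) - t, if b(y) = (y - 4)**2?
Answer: 378 + 10*I*sqrt(10166)/23 ≈ 378.0 + 43.838*I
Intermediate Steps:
b(y) = (-4 + y)**2
Y(r, G) = 7 + (-13 + r)/(21 + r)
t = -378 (t = -(-54)*(-7) = -9*42 = -378)
sqrt(Y(b(-1), 25) - 1929) - t = sqrt(2*(67 + 4*(-4 - 1)**2)/(21 + (-4 - 1)**2) - 1929) - 1*(-378) = sqrt(2*(67 + 4*(-5)**2)/(21 + (-5)**2) - 1929) + 378 = sqrt(2*(67 + 4*25)/(21 + 25) - 1929) + 378 = sqrt(2*(67 + 100)/46 - 1929) + 378 = sqrt(2*(1/46)*167 - 1929) + 378 = sqrt(167/23 - 1929) + 378 = sqrt(-44200/23) + 378 = 10*I*sqrt(10166)/23 + 378 = 378 + 10*I*sqrt(10166)/23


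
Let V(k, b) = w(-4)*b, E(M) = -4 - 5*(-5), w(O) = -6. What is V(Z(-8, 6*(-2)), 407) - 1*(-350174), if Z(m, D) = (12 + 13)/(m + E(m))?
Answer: 347732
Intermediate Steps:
E(M) = 21 (E(M) = -4 + 25 = 21)
Z(m, D) = 25/(21 + m) (Z(m, D) = (12 + 13)/(m + 21) = 25/(21 + m))
V(k, b) = -6*b
V(Z(-8, 6*(-2)), 407) - 1*(-350174) = -6*407 - 1*(-350174) = -2442 + 350174 = 347732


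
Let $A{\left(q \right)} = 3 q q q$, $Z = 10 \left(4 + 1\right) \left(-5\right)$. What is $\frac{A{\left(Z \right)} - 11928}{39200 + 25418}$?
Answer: $- \frac{23443464}{32309} \approx -725.6$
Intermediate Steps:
$Z = -250$ ($Z = 10 \cdot 5 \left(-5\right) = 10 \left(-25\right) = -250$)
$A{\left(q \right)} = 3 q^{3}$ ($A{\left(q \right)} = 3 q^{2} q = 3 q^{3}$)
$\frac{A{\left(Z \right)} - 11928}{39200 + 25418} = \frac{3 \left(-250\right)^{3} - 11928}{39200 + 25418} = \frac{3 \left(-15625000\right) - 11928}{64618} = \left(-46875000 - 11928\right) \frac{1}{64618} = \left(-46886928\right) \frac{1}{64618} = - \frac{23443464}{32309}$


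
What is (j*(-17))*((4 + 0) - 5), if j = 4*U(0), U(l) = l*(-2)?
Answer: 0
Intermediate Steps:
U(l) = -2*l
j = 0 (j = 4*(-2*0) = 4*0 = 0)
(j*(-17))*((4 + 0) - 5) = (0*(-17))*((4 + 0) - 5) = 0*(4 - 5) = 0*(-1) = 0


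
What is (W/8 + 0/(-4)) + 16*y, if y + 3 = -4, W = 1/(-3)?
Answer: -2689/24 ≈ -112.04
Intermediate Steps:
W = -1/3 ≈ -0.33333
y = -7 (y = -3 - 4 = -7)
(W/8 + 0/(-4)) + 16*y = (-1/3/8 + 0/(-4)) + 16*(-7) = (-1/3*1/8 + 0*(-1/4)) - 112 = (-1/24 + 0) - 112 = -1/24 - 112 = -2689/24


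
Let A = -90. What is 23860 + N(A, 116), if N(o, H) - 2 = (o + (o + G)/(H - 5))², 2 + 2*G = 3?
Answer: 1582400089/49284 ≈ 32108.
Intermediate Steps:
G = ½ (G = -1 + (½)*3 = -1 + 3/2 = ½ ≈ 0.50000)
N(o, H) = 2 + (o + (½ + o)/(-5 + H))² (N(o, H) = 2 + (o + (o + ½)/(H - 5))² = 2 + (o + (½ + o)/(-5 + H))²)
23860 + N(A, 116) = 23860 + (2 + (1 - 8*(-90) + 2*116*(-90))²/(4*(-5 + 116)²)) = 23860 + (2 + (¼)*(1 + 720 - 20880)²/111²) = 23860 + (2 + (¼)*(1/12321)*(-20159)²) = 23860 + (2 + (¼)*(1/12321)*406385281) = 23860 + (2 + 406385281/49284) = 23860 + 406483849/49284 = 1582400089/49284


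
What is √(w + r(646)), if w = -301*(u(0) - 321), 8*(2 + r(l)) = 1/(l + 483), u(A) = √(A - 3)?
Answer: √(1970472622722 - 6138671056*I*√3)/4516 ≈ 310.84 - 0.83862*I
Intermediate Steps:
u(A) = √(-3 + A)
r(l) = -2 + 1/(8*(483 + l)) (r(l) = -2 + 1/(8*(l + 483)) = -2 + 1/(8*(483 + l)))
w = 96621 - 301*I*√3 (w = -301*(√(-3 + 0) - 321) = -301*(√(-3) - 321) = -301*(I*√3 - 321) = -301*(-321 + I*√3) = 96621 - 301*I*√3 ≈ 96621.0 - 521.35*I)
√(w + r(646)) = √((96621 - 301*I*√3) + (-7727 - 16*646)/(8*(483 + 646))) = √((96621 - 301*I*√3) + (⅛)*(-7727 - 10336)/1129) = √((96621 - 301*I*√3) + (⅛)*(1/1129)*(-18063)) = √((96621 - 301*I*√3) - 18063/9032) = √(872662809/9032 - 301*I*√3)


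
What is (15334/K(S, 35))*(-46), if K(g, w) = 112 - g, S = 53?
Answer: -705364/59 ≈ -11955.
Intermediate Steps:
(15334/K(S, 35))*(-46) = (15334/(112 - 1*53))*(-46) = (15334/(112 - 53))*(-46) = (15334/59)*(-46) = -705364/59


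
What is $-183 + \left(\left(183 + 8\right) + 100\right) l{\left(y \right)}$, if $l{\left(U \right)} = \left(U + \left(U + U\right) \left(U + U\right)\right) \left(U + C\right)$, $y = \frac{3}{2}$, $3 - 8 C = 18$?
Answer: $- \frac{21261}{16} \approx -1328.8$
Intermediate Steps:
$C = - \frac{15}{8}$ ($C = \frac{3}{8} - \frac{9}{4} = - \frac{15}{8} \approx -1.875$)
$y = \frac{3}{2}$ ($y = 3 \cdot \frac{1}{2} = \frac{3}{2} \approx 1.5$)
$l{\left(U \right)} = \left(- \frac{15}{8} + U\right) \left(U + 4 U^{2}\right)$ ($l{\left(U \right)} = \left(U + \left(U + U\right) \left(U + U\right)\right) \left(U - \frac{15}{8}\right) = \left(U + 2 U 2 U\right) \left(- \frac{15}{8} + U\right) = \left(U + 4 U^{2}\right) \left(- \frac{15}{8} + U\right) = \left(- \frac{15}{8} + U\right) \left(U + 4 U^{2}\right)$)
$-183 + \left(\left(183 + 8\right) + 100\right) l{\left(y \right)} = -183 + \left(\left(183 + 8\right) + 100\right) \frac{1}{8} \cdot \frac{3}{2} \left(-15 - 78 + 32 \left(\frac{3}{2}\right)^{2}\right) = -183 + \left(191 + 100\right) \frac{1}{8} \cdot \frac{3}{2} \left(-15 - 78 + 32 \cdot \frac{9}{4}\right) = -183 + 291 \cdot \frac{1}{8} \cdot \frac{3}{2} \left(-15 - 78 + 72\right) = -183 + 291 \cdot \frac{1}{8} \cdot \frac{3}{2} \left(-21\right) = -183 + 291 \left(- \frac{63}{16}\right) = -183 - \frac{18333}{16} = - \frac{21261}{16}$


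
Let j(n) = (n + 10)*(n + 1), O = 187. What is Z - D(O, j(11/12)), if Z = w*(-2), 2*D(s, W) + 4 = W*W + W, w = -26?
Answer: -7272553/41472 ≈ -175.36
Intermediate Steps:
j(n) = (1 + n)*(10 + n) (j(n) = (10 + n)*(1 + n) = (1 + n)*(10 + n))
D(s, W) = -2 + W/2 + W**2/2 (D(s, W) = -2 + (W*W + W)/2 = -2 + (W**2 + W)/2 = -2 + (W + W**2)/2 = -2 + (W/2 + W**2/2) = -2 + W/2 + W**2/2)
Z = 52 (Z = -26*(-2) = 52)
Z - D(O, j(11/12)) = 52 - (-2 + (10 + (11/12)**2 + 11*(11/12))/2 + (10 + (11/12)**2 + 11*(11/12))**2/2) = 52 - (-2 + (10 + 121/144 + 121/12)/2 + (10 + 121/144 + 121/12)**2/2) = 52 - (-2 + (1/2)*(3013/144) + (3013/144)**2/2) = 52 - (-2 + 3013/288 + (1/2)*(9078169/20736)) = 52 - (-2 + 3013/288 + 9078169/41472) = 52 - 1*9429097/41472 = 52 - 9429097/41472 = -7272553/41472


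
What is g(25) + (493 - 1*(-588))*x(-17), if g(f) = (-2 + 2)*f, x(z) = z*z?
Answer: 312409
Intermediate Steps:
x(z) = z²
g(f) = 0 (g(f) = 0*f = 0)
g(25) + (493 - 1*(-588))*x(-17) = 0 + (493 - 1*(-588))*(-17)² = 0 + (493 + 588)*289 = 0 + 1081*289 = 0 + 312409 = 312409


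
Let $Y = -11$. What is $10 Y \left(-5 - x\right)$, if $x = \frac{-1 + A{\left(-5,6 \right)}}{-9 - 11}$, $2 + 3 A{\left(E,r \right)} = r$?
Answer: $\frac{3289}{6} \approx 548.17$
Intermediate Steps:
$A{\left(E,r \right)} = - \frac{2}{3} + \frac{r}{3}$
$x = - \frac{1}{60}$ ($x = \frac{-1 + \left(- \frac{2}{3} + \frac{1}{3} \cdot 6\right)}{-9 - 11} = \frac{-1 + \left(- \frac{2}{3} + 2\right)}{-20} = \left(-1 + \frac{4}{3}\right) \left(- \frac{1}{20}\right) = \frac{1}{3} \left(- \frac{1}{20}\right) = - \frac{1}{60} \approx -0.016667$)
$10 Y \left(-5 - x\right) = 10 \left(-11\right) \left(-5 - - \frac{1}{60}\right) = - 110 \left(-5 + \frac{1}{60}\right) = \left(-110\right) \left(- \frac{299}{60}\right) = \frac{3289}{6}$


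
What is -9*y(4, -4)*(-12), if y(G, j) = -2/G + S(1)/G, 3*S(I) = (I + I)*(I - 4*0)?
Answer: -36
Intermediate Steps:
S(I) = 2*I²/3 (S(I) = ((I + I)*(I - 4*0))/3 = ((2*I)*(I + 0))/3 = ((2*I)*I)/3 = (2*I²)/3 = 2*I²/3)
y(G, j) = -4/(3*G) (y(G, j) = -2/G + ((⅔)*1²)/G = -2/G + ((⅔)*1)/G = -2/G + 2/(3*G) = -4/(3*G))
-9*y(4, -4)*(-12) = -(-12)/4*(-12) = -9*(-⅓)*(-12) = 3*(-12) = -36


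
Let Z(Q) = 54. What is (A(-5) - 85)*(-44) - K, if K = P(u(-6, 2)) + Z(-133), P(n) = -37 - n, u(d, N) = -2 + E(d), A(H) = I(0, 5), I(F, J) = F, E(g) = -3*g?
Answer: 3739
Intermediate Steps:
A(H) = 0
u(d, N) = -2 - 3*d
K = 1 (K = (-37 - (-2 - 3*(-6))) + 54 = (-37 - (-2 + 18)) + 54 = (-37 - 1*16) + 54 = (-37 - 16) + 54 = -53 + 54 = 1)
(A(-5) - 85)*(-44) - K = (0 - 85)*(-44) - 1*1 = -85*(-44) - 1 = 3740 - 1 = 3739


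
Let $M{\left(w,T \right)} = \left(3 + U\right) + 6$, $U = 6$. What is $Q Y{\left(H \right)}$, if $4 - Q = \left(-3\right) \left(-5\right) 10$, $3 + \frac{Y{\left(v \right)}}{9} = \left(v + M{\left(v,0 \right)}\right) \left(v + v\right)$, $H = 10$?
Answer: $-653058$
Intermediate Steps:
$M{\left(w,T \right)} = 15$ ($M{\left(w,T \right)} = \left(3 + 6\right) + 6 = 9 + 6 = 15$)
$Y{\left(v \right)} = -27 + 18 v \left(15 + v\right)$ ($Y{\left(v \right)} = -27 + 9 \left(v + 15\right) \left(v + v\right) = -27 + 9 \left(15 + v\right) 2 v = -27 + 9 \cdot 2 v \left(15 + v\right) = -27 + 18 v \left(15 + v\right)$)
$Q = -146$ ($Q = 4 - \left(-3\right) \left(-5\right) 10 = 4 - 15 \cdot 10 = 4 - 150 = -146$)
$Q Y{\left(H \right)} = - 146 \left(-27 + 18 \cdot 10^{2} + 270 \cdot 10\right) = - 146 \left(-27 + 18 \cdot 100 + 2700\right) = - 146 \left(-27 + 1800 + 2700\right) = \left(-146\right) 4473 = -653058$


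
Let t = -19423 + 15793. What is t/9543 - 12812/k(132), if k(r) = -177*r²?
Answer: -922735777/2452589172 ≈ -0.37623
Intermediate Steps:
t = -3630
t/9543 - 12812/k(132) = -3630/9543 - 12812/((-177*132²)) = -3630*1/9543 - 12812/((-177*17424)) = -1210/3181 - 12812/(-3084048) = -1210/3181 - 12812*(-1/3084048) = -1210/3181 + 3203/771012 = -922735777/2452589172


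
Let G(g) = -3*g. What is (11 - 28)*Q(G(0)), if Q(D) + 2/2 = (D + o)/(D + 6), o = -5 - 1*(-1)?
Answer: 85/3 ≈ 28.333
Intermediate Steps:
o = -4 (o = -5 + 1 = -4)
Q(D) = -1 + (-4 + D)/(6 + D) (Q(D) = -1 + (D - 4)/(D + 6) = -1 + (-4 + D)/(6 + D))
(11 - 28)*Q(G(0)) = (11 - 28)*(-10/(6 - 3*0)) = -(-170)/(6 + 0) = -(-170)/6 = -17*(-5/3) = 85/3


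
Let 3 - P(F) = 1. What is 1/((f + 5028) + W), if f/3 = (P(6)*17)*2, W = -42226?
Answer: -1/36994 ≈ -2.7031e-5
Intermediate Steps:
P(F) = 2 (P(F) = 3 - 1*1 = 3 - 1 = 2)
f = 204 (f = 3*((2*17)*2) = 3*(34*2) = 3*68 = 204)
1/((f + 5028) + W) = 1/((204 + 5028) - 42226) = 1/(5232 - 42226) = 1/(-36994) = -1/36994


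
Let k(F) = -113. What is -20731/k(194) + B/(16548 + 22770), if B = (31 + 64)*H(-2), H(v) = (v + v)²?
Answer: 407636609/2221467 ≈ 183.50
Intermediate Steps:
H(v) = 4*v² (H(v) = (2*v)² = 4*v²)
B = 1520 (B = (31 + 64)*(4*(-2)²) = 95*(4*4) = 95*16 = 1520)
-20731/k(194) + B/(16548 + 22770) = -20731/(-113) + 1520/(16548 + 22770) = -20731*(-1/113) + 1520/39318 = 20731/113 + 1520*(1/39318) = 20731/113 + 760/19659 = 407636609/2221467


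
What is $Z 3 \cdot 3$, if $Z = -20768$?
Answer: $-186912$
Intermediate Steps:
$Z 3 \cdot 3 = - 20768 \cdot 3 \cdot 3 = \left(-20768\right) 9 = -186912$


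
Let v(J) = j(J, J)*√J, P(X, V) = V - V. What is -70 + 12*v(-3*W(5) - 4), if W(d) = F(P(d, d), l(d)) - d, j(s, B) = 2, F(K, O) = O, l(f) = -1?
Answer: -70 + 24*√14 ≈ 19.800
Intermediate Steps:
P(X, V) = 0
W(d) = -1 - d
v(J) = 2*√J
-70 + 12*v(-3*W(5) - 4) = -70 + 12*(2*√(-3*(-1 - 1*5) - 4)) = -70 + 12*(2*√(-3*(-1 - 5) - 4)) = -70 + 12*(2*√(-3*(-6) - 4)) = -70 + 12*(2*√(18 - 4)) = -70 + 12*(2*√14) = -70 + 24*√14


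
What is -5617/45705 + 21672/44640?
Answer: 2054933/5667420 ≈ 0.36259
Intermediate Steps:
-5617/45705 + 21672/44640 = -5617*1/45705 + 21672*(1/44640) = -5617/45705 + 301/620 = 2054933/5667420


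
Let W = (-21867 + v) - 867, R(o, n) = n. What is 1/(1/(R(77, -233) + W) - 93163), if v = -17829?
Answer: -40796/3800677749 ≈ -1.0734e-5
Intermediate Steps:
W = -40563 (W = (-21867 - 17829) - 867 = -39696 - 867 = -40563)
1/(1/(R(77, -233) + W) - 93163) = 1/(1/(-233 - 40563) - 93163) = 1/(1/(-40796) - 93163) = 1/(-1/40796 - 93163) = 1/(-3800677749/40796) = -40796/3800677749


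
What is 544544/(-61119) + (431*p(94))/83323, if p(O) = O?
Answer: -42896864546/5092618437 ≈ -8.4233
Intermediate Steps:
544544/(-61119) + (431*p(94))/83323 = 544544/(-61119) + (431*94)/83323 = 544544*(-1/61119) + 40514*(1/83323) = -544544/61119 + 40514/83323 = -42896864546/5092618437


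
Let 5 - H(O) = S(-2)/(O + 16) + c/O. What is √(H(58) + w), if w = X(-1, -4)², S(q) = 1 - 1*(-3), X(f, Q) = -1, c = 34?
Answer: 9*√76183/1073 ≈ 2.3151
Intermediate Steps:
S(q) = 4 (S(q) = 1 + 3 = 4)
H(O) = 5 - 34/O - 4/(16 + O) (H(O) = 5 - (4/(O + 16) + 34/O) = 5 - (4/(16 + O) + 34/O) = 5 + (-34/O - 4/(16 + O)) = 5 - 34/O - 4/(16 + O))
w = 1 (w = (-1)² = 1)
√(H(58) + w) = √((-544 + 5*58² + 42*58)/(58*(16 + 58)) + 1) = √((1/58)*(-544 + 5*3364 + 2436)/74 + 1) = √((1/58)*(1/74)*(-544 + 16820 + 2436) + 1) = √((1/58)*(1/74)*18712 + 1) = √(4678/1073 + 1) = √(5751/1073) = 9*√76183/1073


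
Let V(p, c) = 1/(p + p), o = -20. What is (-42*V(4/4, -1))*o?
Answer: 420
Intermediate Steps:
V(p, c) = 1/(2*p)
(-42*V(4/4, -1))*o = -21/(4/4)*(-20) = -21/(4*(1/4))*(-20) = -21/1*(-20) = -21*(-20) = 420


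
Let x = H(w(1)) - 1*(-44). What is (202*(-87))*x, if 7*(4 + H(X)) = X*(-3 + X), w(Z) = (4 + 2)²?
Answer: -25798632/7 ≈ -3.6855e+6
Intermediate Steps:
w(Z) = 36 (w(Z) = 6² = 36)
H(X) = -4 + X*(-3 + X)/7 (H(X) = -4 + (X*(-3 + X))/7 = -4 + X*(-3 + X)/7)
x = 1468/7 (x = (-4 - 3/7*36 + (⅐)*36²) - 1*(-44) = (-4 - 108/7 + (⅐)*1296) + 44 = (-4 - 108/7 + 1296/7) + 44 = 1160/7 + 44 = 1468/7 ≈ 209.71)
(202*(-87))*x = (202*(-87))*(1468/7) = -17574*1468/7 = -25798632/7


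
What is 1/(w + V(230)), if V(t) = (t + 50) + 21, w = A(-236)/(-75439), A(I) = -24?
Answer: 75439/22707163 ≈ 0.0033223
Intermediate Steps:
w = 24/75439 (w = -24/(-75439) = -24*(-1/75439) = 24/75439 ≈ 0.00031814)
V(t) = 71 + t (V(t) = (50 + t) + 21 = 71 + t)
1/(w + V(230)) = 1/(24/75439 + (71 + 230)) = 1/(24/75439 + 301) = 1/(22707163/75439) = 75439/22707163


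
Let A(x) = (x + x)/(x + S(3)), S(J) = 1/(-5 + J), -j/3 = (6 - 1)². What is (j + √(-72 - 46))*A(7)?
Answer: -2100/13 + 28*I*√118/13 ≈ -161.54 + 23.397*I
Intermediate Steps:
j = -75 (j = -3*(6 - 1)² = -3*5² = -3*25 = -75)
A(x) = 2*x/(-½ + x) (A(x) = (x + x)/(x + 1/(-5 + 3)) = (2*x)/(x + 1/(-2)) = (2*x)/(x - ½) = (2*x)/(-½ + x) = 2*x/(-½ + x))
(j + √(-72 - 46))*A(7) = (-75 + √(-72 - 46))*(4*7/(-1 + 2*7)) = (-75 + √(-118))*(4*7/(-1 + 14)) = (-75 + I*√118)*(4*7/13) = (-75 + I*√118)*(4*7*(1/13)) = (-75 + I*√118)*(28/13) = -2100/13 + 28*I*√118/13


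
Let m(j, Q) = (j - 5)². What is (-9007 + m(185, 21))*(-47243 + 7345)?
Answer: -933333914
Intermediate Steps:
m(j, Q) = (-5 + j)²
(-9007 + m(185, 21))*(-47243 + 7345) = (-9007 + (-5 + 185)²)*(-47243 + 7345) = (-9007 + 180²)*(-39898) = (-9007 + 32400)*(-39898) = 23393*(-39898) = -933333914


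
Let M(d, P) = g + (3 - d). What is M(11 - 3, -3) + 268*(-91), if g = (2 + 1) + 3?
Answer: -24387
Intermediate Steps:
g = 6 (g = 3 + 3 = 6)
M(d, P) = 9 - d (M(d, P) = 6 + (3 - d) = 9 - d)
M(11 - 3, -3) + 268*(-91) = (9 - (11 - 3)) + 268*(-91) = (9 - 1*8) - 24388 = (9 - 8) - 24388 = 1 - 24388 = -24387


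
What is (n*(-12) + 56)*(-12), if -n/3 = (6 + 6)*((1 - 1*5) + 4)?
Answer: -672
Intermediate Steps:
n = 0 (n = -3*(6 + 6)*((1 - 1*5) + 4) = -36*((1 - 5) + 4) = -36*(-4 + 4) = -36*0 = -3*0 = 0)
(n*(-12) + 56)*(-12) = (0*(-12) + 56)*(-12) = (0 + 56)*(-12) = 56*(-12) = -672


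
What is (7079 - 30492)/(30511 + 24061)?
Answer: -23413/54572 ≈ -0.42903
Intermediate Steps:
(7079 - 30492)/(30511 + 24061) = -23413/54572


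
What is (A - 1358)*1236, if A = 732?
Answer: -773736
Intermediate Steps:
(A - 1358)*1236 = (732 - 1358)*1236 = -626*1236 = -773736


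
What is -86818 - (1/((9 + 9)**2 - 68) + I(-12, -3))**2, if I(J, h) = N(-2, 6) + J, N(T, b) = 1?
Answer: -5697628673/65536 ≈ -86939.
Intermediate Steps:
I(J, h) = 1 + J
-86818 - (1/((9 + 9)**2 - 68) + I(-12, -3))**2 = -86818 - (1/((9 + 9)**2 - 68) + (1 - 12))**2 = -86818 - (1/(18**2 - 68) - 11)**2 = -86818 - (1/(324 - 68) - 11)**2 = -86818 - (1/256 - 11)**2 = -86818 - (-2815/256)**2 = -86818 - 1*7924225/65536 = -86818 - 7924225/65536 = -5697628673/65536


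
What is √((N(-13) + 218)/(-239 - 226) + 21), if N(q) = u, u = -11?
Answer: 3*√54870/155 ≈ 4.5337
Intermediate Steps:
N(q) = -11
√((N(-13) + 218)/(-239 - 226) + 21) = √((-11 + 218)/(-239 - 226) + 21) = √(207/(-465) + 21) = √(207*(-1/465) + 21) = √(-69/155 + 21) = √(3186/155) = 3*√54870/155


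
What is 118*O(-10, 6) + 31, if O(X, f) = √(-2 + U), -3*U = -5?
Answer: 31 + 118*I*√3/3 ≈ 31.0 + 68.127*I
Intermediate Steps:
U = 5/3 (U = -⅓*(-5) = 5/3 ≈ 1.6667)
O(X, f) = I*√3/3 (O(X, f) = √(-2 + 5/3) = √(-⅓) = I*√3/3)
118*O(-10, 6) + 31 = 118*(I*√3/3) + 31 = 118*I*√3/3 + 31 = 31 + 118*I*√3/3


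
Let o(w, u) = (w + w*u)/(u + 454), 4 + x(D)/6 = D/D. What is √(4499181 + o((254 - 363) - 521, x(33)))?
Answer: 9*√2639756114/218 ≈ 2121.1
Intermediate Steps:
x(D) = -18 (x(D) = -24 + 6*(D/D) = -24 + 6*1 = -24 + 6 = -18)
o(w, u) = (w + u*w)/(454 + u)
√(4499181 + o((254 - 363) - 521, x(33))) = √(4499181 + ((254 - 363) - 521)*(1 - 18)/(454 - 18)) = √(4499181 + (-109 - 521)*(-17)/436) = √(4499181 - 630*1/436*(-17)) = √(4499181 + 5355/218) = √(980826813/218) = 9*√2639756114/218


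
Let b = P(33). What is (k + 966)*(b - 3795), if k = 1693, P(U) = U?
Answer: -10003158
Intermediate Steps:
b = 33
(k + 966)*(b - 3795) = (1693 + 966)*(33 - 3795) = 2659*(-3762) = -10003158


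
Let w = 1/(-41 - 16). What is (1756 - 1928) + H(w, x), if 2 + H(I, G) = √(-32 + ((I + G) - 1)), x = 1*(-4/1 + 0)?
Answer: -174 + I*√120270/57 ≈ -174.0 + 6.0842*I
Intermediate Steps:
x = -4 (x = 1*(-4*1 + 0) = 1*(-4 + 0) = 1*(-4) = -4)
w = -1/57 (w = 1/(-57) = -1/57 ≈ -0.017544)
H(I, G) = -2 + √(-33 + G + I) (H(I, G) = -2 + √(-32 + ((I + G) - 1)) = -2 + √(-32 + ((G + I) - 1)) = -2 + √(-32 + (-1 + G + I)) = -2 + √(-33 + G + I))
(1756 - 1928) + H(w, x) = (1756 - 1928) + (-2 + √(-33 - 4 - 1/57)) = -172 + (-2 + √(-2110/57)) = -172 + (-2 + I*√120270/57) = -174 + I*√120270/57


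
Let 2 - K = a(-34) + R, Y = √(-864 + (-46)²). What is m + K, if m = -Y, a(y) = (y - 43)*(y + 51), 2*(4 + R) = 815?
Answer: 1815/2 - 2*√313 ≈ 872.12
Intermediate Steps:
R = 807/2 (R = -4 + (½)*815 = -4 + 815/2 = 807/2 ≈ 403.50)
a(y) = (-43 + y)*(51 + y)
Y = 2*√313 (Y = √(-864 + 2116) = √1252 = 2*√313 ≈ 35.384)
m = -2*√313 ≈ -35.384
K = 1815/2 (K = 2 - ((-2193 + (-34)² + 8*(-34)) + 807/2) = 2 - ((-2193 + 1156 - 272) + 807/2) = 2 - (-1309 + 807/2) = 2 - 1*(-1811/2) = 2 + 1811/2 = 1815/2 ≈ 907.50)
m + K = -2*√313 + 1815/2 = 1815/2 - 2*√313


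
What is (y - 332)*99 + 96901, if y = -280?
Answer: 36313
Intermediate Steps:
(y - 332)*99 + 96901 = (-280 - 332)*99 + 96901 = -612*99 + 96901 = -60588 + 96901 = 36313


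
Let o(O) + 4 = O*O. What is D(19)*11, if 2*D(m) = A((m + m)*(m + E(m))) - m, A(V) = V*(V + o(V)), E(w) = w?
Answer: 33143172975/2 ≈ 1.6572e+10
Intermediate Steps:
o(O) = -4 + O² (o(O) = -4 + O*O = -4 + O²)
A(V) = V*(-4 + V + V²) (A(V) = V*(V + (-4 + V²)) = V*(-4 + V + V²))
D(m) = -m/2 + 2*m²*(-4 + 4*m² + 16*m⁴) (D(m) = (((m + m)*(m + m))*(-4 + (m + m)*(m + m) + ((m + m)*(m + m))²) - m)/2 = (((2*m)*(2*m))*(-4 + (2*m)*(2*m) + ((2*m)*(2*m))²) - m)/2 = ((4*m²)*(-4 + 4*m² + (4*m²)²) - m)/2 = ((4*m²)*(-4 + 4*m² + 16*m⁴) - m)/2 = (4*m²*(-4 + 4*m² + 16*m⁴) - m)/2 = (-m + 4*m²*(-4 + 4*m² + 16*m⁴))/2 = -m/2 + 2*m²*(-4 + 4*m² + 16*m⁴))
D(19)*11 = ((½)*19*(-1 + 16*19*(-1 + 19² + 4*19⁴)))*11 = ((½)*19*(-1 + 16*19*(-1 + 361 + 4*130321)))*11 = ((½)*19*(-1 + 16*19*(-1 + 361 + 521284)))*11 = ((½)*19*(-1 + 16*19*521644))*11 = ((½)*19*(-1 + 158579776))*11 = ((½)*19*158579775)*11 = (3013015725/2)*11 = 33143172975/2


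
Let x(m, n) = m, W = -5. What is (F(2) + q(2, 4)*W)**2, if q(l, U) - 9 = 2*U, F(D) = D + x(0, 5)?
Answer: 6889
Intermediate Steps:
F(D) = D (F(D) = D + 0 = D)
q(l, U) = 9 + 2*U
(F(2) + q(2, 4)*W)**2 = (2 + (9 + 2*4)*(-5))**2 = (2 + (9 + 8)*(-5))**2 = (2 + 17*(-5))**2 = (2 - 85)**2 = (-83)**2 = 6889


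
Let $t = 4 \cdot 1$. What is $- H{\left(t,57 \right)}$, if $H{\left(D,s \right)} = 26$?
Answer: $-26$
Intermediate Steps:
$t = 4$
$- H{\left(t,57 \right)} = \left(-1\right) 26 = -26$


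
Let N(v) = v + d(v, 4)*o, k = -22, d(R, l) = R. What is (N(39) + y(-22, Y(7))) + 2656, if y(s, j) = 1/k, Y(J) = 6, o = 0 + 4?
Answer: 62721/22 ≈ 2851.0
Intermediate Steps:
o = 4
N(v) = 5*v (N(v) = v + v*4 = v + 4*v = 5*v)
y(s, j) = -1/22 (y(s, j) = 1/(-22) = -1/22)
(N(39) + y(-22, Y(7))) + 2656 = (5*39 - 1/22) + 2656 = (195 - 1/22) + 2656 = 4289/22 + 2656 = 62721/22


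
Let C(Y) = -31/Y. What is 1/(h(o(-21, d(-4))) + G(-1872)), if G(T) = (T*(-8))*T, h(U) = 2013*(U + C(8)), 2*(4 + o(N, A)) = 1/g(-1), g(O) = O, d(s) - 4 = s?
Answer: -8/224415447 ≈ -3.5648e-8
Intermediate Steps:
d(s) = 4 + s
o(N, A) = -9/2 (o(N, A) = -4 + (1/2)/(-1) = -4 + (1/2)*(-1) = -4 - 1/2 = -9/2)
h(U) = -62403/8 + 2013*U (h(U) = 2013*(U - 31/8) = 2013*(-31/8 + U) = -62403/8 + 2013*U)
G(T) = -8*T**2 (G(T) = (-8*T)*T = -8*T**2)
1/(h(o(-21, d(-4))) + G(-1872)) = 1/((-62403/8 + 2013*(-9/2)) - 8*(-1872)**2) = 1/((-62403/8 - 18117/2) - 8*3504384) = 1/(-134871/8 - 28035072) = 1/(-224415447/8) = -8/224415447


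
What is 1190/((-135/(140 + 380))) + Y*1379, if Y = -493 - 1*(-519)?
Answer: 844298/27 ≈ 31270.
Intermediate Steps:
Y = 26 (Y = -493 + 519 = 26)
1190/((-135/(140 + 380))) + Y*1379 = 1190/((-135/(140 + 380))) + 26*1379 = 1190/((-135/520)) + 35854 = 1190/((-135*1/520)) + 35854 = 1190/(-27/104) + 35854 = 1190*(-104/27) + 35854 = -123760/27 + 35854 = 844298/27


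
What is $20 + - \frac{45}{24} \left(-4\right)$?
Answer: $\frac{55}{2} \approx 27.5$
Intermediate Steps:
$20 + - \frac{45}{24} \left(-4\right) = 20 + \left(-45\right) \frac{1}{24} \left(-4\right) = 20 - - \frac{15}{2} = 20 + \frac{15}{2} = \frac{55}{2}$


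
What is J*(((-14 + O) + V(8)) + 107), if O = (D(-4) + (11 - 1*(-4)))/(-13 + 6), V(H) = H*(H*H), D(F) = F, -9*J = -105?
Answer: 7040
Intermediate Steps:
J = 35/3 (J = -1/9*(-105) = 35/3 ≈ 11.667)
V(H) = H**3 (V(H) = H*H**2 = H**3)
O = -11/7 (O = (-4 + (11 - 1*(-4)))/(-13 + 6) = (-4 + (11 + 4))/(-7) = (-4 + 15)*(-1/7) = 11*(-1/7) = -11/7 ≈ -1.5714)
J*(((-14 + O) + V(8)) + 107) = 35*(((-14 - 11/7) + 8**3) + 107)/3 = 35*((-109/7 + 512) + 107)/3 = 35*(3475/7 + 107)/3 = (35/3)*(4224/7) = 7040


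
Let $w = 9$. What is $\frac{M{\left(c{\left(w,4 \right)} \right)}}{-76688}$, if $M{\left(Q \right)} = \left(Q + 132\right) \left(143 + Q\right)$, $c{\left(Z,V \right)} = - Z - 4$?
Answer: $- \frac{7735}{38344} \approx -0.20173$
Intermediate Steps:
$c{\left(Z,V \right)} = -4 - Z$
$M{\left(Q \right)} = \left(132 + Q\right) \left(143 + Q\right)$
$\frac{M{\left(c{\left(w,4 \right)} \right)}}{-76688} = \frac{18876 + \left(-4 - 9\right)^{2} + 275 \left(-4 - 9\right)}{-76688} = \left(18876 + \left(-4 - 9\right)^{2} + 275 \left(-4 - 9\right)\right) \left(- \frac{1}{76688}\right) = \left(18876 + \left(-13\right)^{2} + 275 \left(-13\right)\right) \left(- \frac{1}{76688}\right) = \left(18876 + 169 - 3575\right) \left(- \frac{1}{76688}\right) = 15470 \left(- \frac{1}{76688}\right) = - \frac{7735}{38344}$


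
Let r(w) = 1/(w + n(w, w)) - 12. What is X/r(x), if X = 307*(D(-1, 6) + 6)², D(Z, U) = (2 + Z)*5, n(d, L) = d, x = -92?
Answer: -6835048/2209 ≈ -3094.2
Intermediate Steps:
D(Z, U) = 10 + 5*Z
r(w) = -12 + 1/(2*w) (r(w) = 1/(w + w) - 12 = 1/(2*w) - 12 = -12 + 1/(2*w))
X = 37147 (X = 307*((10 + 5*(-1)) + 6)² = 307*((10 - 5) + 6)² = 307*(5 + 6)² = 307*11² = 307*121 = 37147)
X/r(x) = 37147/(-12 + (½)/(-92)) = 37147/(-12 + (½)*(-1/92)) = 37147/(-12 - 1/184) = 37147/(-2209/184) = 37147*(-184/2209) = -6835048/2209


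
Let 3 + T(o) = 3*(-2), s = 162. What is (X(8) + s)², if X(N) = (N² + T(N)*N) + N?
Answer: 26244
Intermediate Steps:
T(o) = -9 (T(o) = -3 + 3*(-2) = -3 - 6 = -9)
X(N) = N² - 8*N (X(N) = (N² - 9*N) + N = N² - 8*N)
(X(8) + s)² = (8*(-8 + 8) + 162)² = (8*0 + 162)² = (0 + 162)² = 162² = 26244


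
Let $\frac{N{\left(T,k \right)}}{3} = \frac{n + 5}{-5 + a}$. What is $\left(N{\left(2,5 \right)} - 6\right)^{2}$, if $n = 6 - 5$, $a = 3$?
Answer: $225$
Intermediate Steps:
$n = 1$ ($n = 6 - 5 = 1$)
$N{\left(T,k \right)} = -9$ ($N{\left(T,k \right)} = 3 \frac{1 + 5}{-5 + 3} = 3 \frac{6}{-2} = 3 \cdot 6 \left(- \frac{1}{2}\right) = 3 \left(-3\right) = -9$)
$\left(N{\left(2,5 \right)} - 6\right)^{2} = \left(-9 - 6\right)^{2} = \left(-15\right)^{2} = 225$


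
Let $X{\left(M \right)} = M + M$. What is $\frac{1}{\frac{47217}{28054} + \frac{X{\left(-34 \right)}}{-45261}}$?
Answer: $\frac{1269752094}{2138996309} \approx 0.59362$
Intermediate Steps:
$X{\left(M \right)} = 2 M$
$\frac{1}{\frac{47217}{28054} + \frac{X{\left(-34 \right)}}{-45261}} = \frac{1}{\frac{47217}{28054} + \frac{2 \left(-34\right)}{-45261}} = \frac{1}{47217 \cdot \frac{1}{28054} - - \frac{68}{45261}} = \frac{1}{\frac{47217}{28054} + \frac{68}{45261}} = \frac{1}{\frac{2138996309}{1269752094}} = \frac{1269752094}{2138996309}$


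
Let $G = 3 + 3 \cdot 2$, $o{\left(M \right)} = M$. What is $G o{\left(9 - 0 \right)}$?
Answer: $81$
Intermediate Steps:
$G = 9$ ($G = 3 + 6 = 9$)
$G o{\left(9 - 0 \right)} = 9 \left(9 - 0\right) = 9 \left(9 + 0\right) = 9 \cdot 9 = 81$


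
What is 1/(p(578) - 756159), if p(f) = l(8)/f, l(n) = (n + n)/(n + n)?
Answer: -578/437059901 ≈ -1.3225e-6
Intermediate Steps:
l(n) = 1 (l(n) = (2*n)/((2*n)) = (2*n)*(1/(2*n)) = 1)
p(f) = 1/f
1/(p(578) - 756159) = 1/(1/578 - 756159) = 1/(-437059901/578) = -578/437059901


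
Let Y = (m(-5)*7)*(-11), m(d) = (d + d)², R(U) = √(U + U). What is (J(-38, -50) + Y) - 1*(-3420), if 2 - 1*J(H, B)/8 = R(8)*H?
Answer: -3048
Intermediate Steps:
R(U) = √2*√U (R(U) = √(2*U) = √2*√U)
J(H, B) = 16 - 32*H (J(H, B) = 16 - 8*√2*√8*H = 16 - 8*√2*(2*√2)*H = 16 - 32*H)
m(d) = 4*d² (m(d) = (2*d)² = 4*d²)
Y = -7700 (Y = ((4*(-5)²)*7)*(-11) = ((4*25)*7)*(-11) = (100*7)*(-11) = 700*(-11) = -7700)
(J(-38, -50) + Y) - 1*(-3420) = ((16 - 32*(-38)) - 7700) - 1*(-3420) = ((16 + 1216) - 7700) + 3420 = (1232 - 7700) + 3420 = -6468 + 3420 = -3048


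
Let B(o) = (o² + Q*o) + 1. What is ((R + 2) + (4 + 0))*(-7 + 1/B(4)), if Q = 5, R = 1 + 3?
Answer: -2580/37 ≈ -69.730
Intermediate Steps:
R = 4
B(o) = 1 + o² + 5*o (B(o) = (o² + 5*o) + 1 = 1 + o² + 5*o)
((R + 2) + (4 + 0))*(-7 + 1/B(4)) = ((4 + 2) + (4 + 0))*(-7 + 1/(1 + 4² + 5*4)) = (6 + 4)*(-7 + 1/(1 + 16 + 20)) = 10*(-7 + 1/37) = 10*(-258/37) = -2580/37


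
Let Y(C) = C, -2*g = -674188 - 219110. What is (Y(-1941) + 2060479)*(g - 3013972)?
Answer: -5284931953774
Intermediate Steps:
g = 446649 (g = -(-674188 - 219110)/2 = -½*(-893298) = 446649)
(Y(-1941) + 2060479)*(g - 3013972) = (-1941 + 2060479)*(446649 - 3013972) = 2058538*(-2567323) = -5284931953774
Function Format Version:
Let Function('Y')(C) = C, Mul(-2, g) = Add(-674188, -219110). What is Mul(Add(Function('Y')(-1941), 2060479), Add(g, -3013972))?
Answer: -5284931953774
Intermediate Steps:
g = 446649 (g = Mul(Rational(-1, 2), Add(-674188, -219110)) = Mul(Rational(-1, 2), -893298) = 446649)
Mul(Add(Function('Y')(-1941), 2060479), Add(g, -3013972)) = Mul(Add(-1941, 2060479), Add(446649, -3013972)) = Mul(2058538, -2567323) = -5284931953774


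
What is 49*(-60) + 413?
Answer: -2527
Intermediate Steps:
49*(-60) + 413 = -2940 + 413 = -2527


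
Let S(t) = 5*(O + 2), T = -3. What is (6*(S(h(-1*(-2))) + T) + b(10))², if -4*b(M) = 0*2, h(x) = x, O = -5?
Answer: 11664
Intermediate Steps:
S(t) = -15 (S(t) = 5*(-5 + 2) = 5*(-3) = -15)
b(M) = 0 (b(M) = -0*2 = -¼*0 = 0)
(6*(S(h(-1*(-2))) + T) + b(10))² = (6*(-15 - 3) + 0)² = (6*(-18) + 0)² = (-108 + 0)² = (-108)² = 11664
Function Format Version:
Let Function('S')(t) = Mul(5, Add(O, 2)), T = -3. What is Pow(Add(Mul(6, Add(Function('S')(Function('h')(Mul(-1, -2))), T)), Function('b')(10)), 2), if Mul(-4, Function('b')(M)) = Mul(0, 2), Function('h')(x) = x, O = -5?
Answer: 11664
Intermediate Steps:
Function('S')(t) = -15 (Function('S')(t) = Mul(5, Add(-5, 2)) = Mul(5, -3) = -15)
Function('b')(M) = 0 (Function('b')(M) = Mul(Rational(-1, 4), Mul(0, 2)) = Mul(Rational(-1, 4), 0) = 0)
Pow(Add(Mul(6, Add(Function('S')(Function('h')(Mul(-1, -2))), T)), Function('b')(10)), 2) = Pow(Add(Mul(6, Add(-15, -3)), 0), 2) = Pow(Add(Mul(6, -18), 0), 2) = Pow(Add(-108, 0), 2) = Pow(-108, 2) = 11664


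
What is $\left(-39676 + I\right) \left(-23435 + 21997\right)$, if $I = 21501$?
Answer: $26135650$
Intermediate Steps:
$\left(-39676 + I\right) \left(-23435 + 21997\right) = \left(-39676 + 21501\right) \left(-23435 + 21997\right) = \left(-18175\right) \left(-1438\right) = 26135650$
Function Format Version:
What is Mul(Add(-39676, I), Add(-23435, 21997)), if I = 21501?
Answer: 26135650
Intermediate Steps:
Mul(Add(-39676, I), Add(-23435, 21997)) = Mul(Add(-39676, 21501), Add(-23435, 21997)) = Mul(-18175, -1438) = 26135650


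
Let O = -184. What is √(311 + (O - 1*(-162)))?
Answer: 17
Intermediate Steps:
√(311 + (O - 1*(-162))) = √(311 + (-184 - 1*(-162))) = √(311 + (-184 + 162)) = √(311 - 22) = √289 = 17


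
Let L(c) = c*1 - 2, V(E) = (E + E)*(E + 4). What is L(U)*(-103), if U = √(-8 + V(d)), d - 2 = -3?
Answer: 206 - 103*I*√14 ≈ 206.0 - 385.39*I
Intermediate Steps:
d = -1 (d = 2 - 3 = -1)
V(E) = 2*E*(4 + E) (V(E) = (2*E)*(4 + E) = 2*E*(4 + E))
U = I*√14 (U = √(-8 + 2*(-1)*(4 - 1)) = √(-8 + 2*(-1)*3) = √(-8 - 6) = √(-14) = I*√14 ≈ 3.7417*I)
L(c) = -2 + c (L(c) = c - 2 = -2 + c)
L(U)*(-103) = (-2 + I*√14)*(-103) = 206 - 103*I*√14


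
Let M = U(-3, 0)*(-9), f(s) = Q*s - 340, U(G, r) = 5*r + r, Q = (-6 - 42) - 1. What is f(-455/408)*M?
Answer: 0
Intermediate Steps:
Q = -49 (Q = -48 - 1 = -49)
U(G, r) = 6*r
f(s) = -340 - 49*s (f(s) = -49*s - 340 = -340 - 49*s)
M = 0 (M = (6*0)*(-9) = 0*(-9) = 0)
f(-455/408)*M = (-340 - (-22295)/408)*0 = (-340 - 49*(-455/408))*0 = (-340 + 22295/408)*0 = -116425/408*0 = 0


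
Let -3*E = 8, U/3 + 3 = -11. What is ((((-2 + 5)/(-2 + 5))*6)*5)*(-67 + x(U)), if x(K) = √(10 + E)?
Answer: -2010 + 10*√66 ≈ -1928.8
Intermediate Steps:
U = -42 (U = -9 + 3*(-11) = -9 - 33 = -42)
E = -8/3 (E = -⅓*8 = -8/3 ≈ -2.6667)
x(K) = √66/3 (x(K) = √(10 - 8/3) = √(22/3) = √66/3)
((((-2 + 5)/(-2 + 5))*6)*5)*(-67 + x(U)) = ((((-2 + 5)/(-2 + 5))*6)*5)*(-67 + √66/3) = (((3/3)*6)*5)*(-67 + √66/3) = (((3*(⅓))*6)*5)*(-67 + √66/3) = ((1*6)*5)*(-67 + √66/3) = (6*5)*(-67 + √66/3) = 30*(-67 + √66/3) = -2010 + 10*√66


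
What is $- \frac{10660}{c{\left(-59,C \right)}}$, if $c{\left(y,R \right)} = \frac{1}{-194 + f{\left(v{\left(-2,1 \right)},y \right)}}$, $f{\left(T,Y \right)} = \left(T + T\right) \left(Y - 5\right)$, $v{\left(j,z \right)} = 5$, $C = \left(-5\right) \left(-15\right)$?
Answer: $8890440$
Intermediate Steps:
$C = 75$
$f{\left(T,Y \right)} = 2 T \left(-5 + Y\right)$
$c{\left(y,R \right)} = \frac{1}{-244 + 10 y}$ ($c{\left(y,R \right)} = \frac{1}{-194 + 2 \cdot 5 \left(-5 + y\right)} = \frac{1}{-194 + \left(-50 + 10 y\right)} = \frac{1}{-244 + 10 y}$)
$- \frac{10660}{c{\left(-59,C \right)}} = - \frac{10660}{\frac{1}{2} \frac{1}{-122 + 5 \left(-59\right)}} = - \frac{10660}{\frac{1}{2} \frac{1}{-122 - 295}} = - \frac{10660}{\frac{1}{2} \frac{1}{-417}} = - \frac{10660}{\frac{1}{2} \left(- \frac{1}{417}\right)} = - \frac{10660}{- \frac{1}{834}} = \left(-10660\right) \left(-834\right) = 8890440$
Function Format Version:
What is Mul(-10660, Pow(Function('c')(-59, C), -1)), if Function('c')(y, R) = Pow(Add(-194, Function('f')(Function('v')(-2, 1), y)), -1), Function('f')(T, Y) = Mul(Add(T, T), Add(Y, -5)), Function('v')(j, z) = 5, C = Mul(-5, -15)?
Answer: 8890440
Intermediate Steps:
C = 75
Function('f')(T, Y) = Mul(2, T, Add(-5, Y)) (Function('f')(T, Y) = Mul(Mul(2, T), Add(-5, Y)) = Mul(2, T, Add(-5, Y)))
Function('c')(y, R) = Pow(Add(-244, Mul(10, y)), -1) (Function('c')(y, R) = Pow(Add(-194, Mul(2, 5, Add(-5, y))), -1) = Pow(Add(-194, Add(-50, Mul(10, y))), -1) = Pow(Add(-244, Mul(10, y)), -1))
Mul(-10660, Pow(Function('c')(-59, C), -1)) = Mul(-10660, Pow(Mul(Rational(1, 2), Pow(Add(-122, Mul(5, -59)), -1)), -1)) = Mul(-10660, Pow(Mul(Rational(1, 2), Pow(Add(-122, -295), -1)), -1)) = Mul(-10660, Pow(Mul(Rational(1, 2), Pow(-417, -1)), -1)) = Mul(-10660, Pow(Mul(Rational(1, 2), Rational(-1, 417)), -1)) = Mul(-10660, Pow(Rational(-1, 834), -1)) = Mul(-10660, -834) = 8890440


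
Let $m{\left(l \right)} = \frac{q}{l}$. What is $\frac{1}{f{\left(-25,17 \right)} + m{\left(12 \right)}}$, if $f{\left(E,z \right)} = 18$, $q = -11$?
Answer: $\frac{12}{205} \approx 0.058537$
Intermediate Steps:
$m{\left(l \right)} = - \frac{11}{l}$
$\frac{1}{f{\left(-25,17 \right)} + m{\left(12 \right)}} = \frac{1}{18 - \frac{11}{12}} = \frac{1}{\frac{205}{12}} = \frac{12}{205}$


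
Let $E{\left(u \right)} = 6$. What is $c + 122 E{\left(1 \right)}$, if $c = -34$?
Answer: $698$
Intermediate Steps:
$c + 122 E{\left(1 \right)} = -34 + 122 \cdot 6 = -34 + 732 = 698$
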